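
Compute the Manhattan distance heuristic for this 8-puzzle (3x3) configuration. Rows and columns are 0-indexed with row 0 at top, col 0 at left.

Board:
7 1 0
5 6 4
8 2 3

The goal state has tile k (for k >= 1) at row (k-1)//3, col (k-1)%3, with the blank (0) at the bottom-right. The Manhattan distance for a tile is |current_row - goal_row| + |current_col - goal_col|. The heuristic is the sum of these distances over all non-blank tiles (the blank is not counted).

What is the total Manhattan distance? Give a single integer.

Tile 7: (0,0)->(2,0) = 2
Tile 1: (0,1)->(0,0) = 1
Tile 5: (1,0)->(1,1) = 1
Tile 6: (1,1)->(1,2) = 1
Tile 4: (1,2)->(1,0) = 2
Tile 8: (2,0)->(2,1) = 1
Tile 2: (2,1)->(0,1) = 2
Tile 3: (2,2)->(0,2) = 2
Sum: 2 + 1 + 1 + 1 + 2 + 1 + 2 + 2 = 12

Answer: 12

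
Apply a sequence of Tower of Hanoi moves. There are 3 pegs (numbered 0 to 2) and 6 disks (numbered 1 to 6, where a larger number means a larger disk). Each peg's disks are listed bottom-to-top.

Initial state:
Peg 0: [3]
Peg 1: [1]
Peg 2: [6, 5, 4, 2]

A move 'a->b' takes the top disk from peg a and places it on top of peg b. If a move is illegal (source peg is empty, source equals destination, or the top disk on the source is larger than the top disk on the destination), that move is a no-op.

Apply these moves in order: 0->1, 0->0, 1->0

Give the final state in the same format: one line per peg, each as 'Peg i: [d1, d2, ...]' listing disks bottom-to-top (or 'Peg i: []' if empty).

Answer: Peg 0: [3, 1]
Peg 1: []
Peg 2: [6, 5, 4, 2]

Derivation:
After move 1 (0->1):
Peg 0: [3]
Peg 1: [1]
Peg 2: [6, 5, 4, 2]

After move 2 (0->0):
Peg 0: [3]
Peg 1: [1]
Peg 2: [6, 5, 4, 2]

After move 3 (1->0):
Peg 0: [3, 1]
Peg 1: []
Peg 2: [6, 5, 4, 2]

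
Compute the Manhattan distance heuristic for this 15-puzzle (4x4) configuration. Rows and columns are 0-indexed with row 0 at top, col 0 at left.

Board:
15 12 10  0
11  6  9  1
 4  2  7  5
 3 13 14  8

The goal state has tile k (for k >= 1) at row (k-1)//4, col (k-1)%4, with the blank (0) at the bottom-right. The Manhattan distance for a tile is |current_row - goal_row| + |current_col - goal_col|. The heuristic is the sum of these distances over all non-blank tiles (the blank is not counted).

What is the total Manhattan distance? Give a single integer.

Answer: 43

Derivation:
Tile 15: (0,0)->(3,2) = 5
Tile 12: (0,1)->(2,3) = 4
Tile 10: (0,2)->(2,1) = 3
Tile 11: (1,0)->(2,2) = 3
Tile 6: (1,1)->(1,1) = 0
Tile 9: (1,2)->(2,0) = 3
Tile 1: (1,3)->(0,0) = 4
Tile 4: (2,0)->(0,3) = 5
Tile 2: (2,1)->(0,1) = 2
Tile 7: (2,2)->(1,2) = 1
Tile 5: (2,3)->(1,0) = 4
Tile 3: (3,0)->(0,2) = 5
Tile 13: (3,1)->(3,0) = 1
Tile 14: (3,2)->(3,1) = 1
Tile 8: (3,3)->(1,3) = 2
Sum: 5 + 4 + 3 + 3 + 0 + 3 + 4 + 5 + 2 + 1 + 4 + 5 + 1 + 1 + 2 = 43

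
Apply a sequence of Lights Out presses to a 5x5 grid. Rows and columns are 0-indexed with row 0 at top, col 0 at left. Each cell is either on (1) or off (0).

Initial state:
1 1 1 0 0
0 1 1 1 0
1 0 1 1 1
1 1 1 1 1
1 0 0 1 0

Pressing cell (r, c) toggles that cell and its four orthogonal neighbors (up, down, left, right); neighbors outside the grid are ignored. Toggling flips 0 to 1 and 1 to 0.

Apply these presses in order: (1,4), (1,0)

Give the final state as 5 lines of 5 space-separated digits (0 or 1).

After press 1 at (1,4):
1 1 1 0 1
0 1 1 0 1
1 0 1 1 0
1 1 1 1 1
1 0 0 1 0

After press 2 at (1,0):
0 1 1 0 1
1 0 1 0 1
0 0 1 1 0
1 1 1 1 1
1 0 0 1 0

Answer: 0 1 1 0 1
1 0 1 0 1
0 0 1 1 0
1 1 1 1 1
1 0 0 1 0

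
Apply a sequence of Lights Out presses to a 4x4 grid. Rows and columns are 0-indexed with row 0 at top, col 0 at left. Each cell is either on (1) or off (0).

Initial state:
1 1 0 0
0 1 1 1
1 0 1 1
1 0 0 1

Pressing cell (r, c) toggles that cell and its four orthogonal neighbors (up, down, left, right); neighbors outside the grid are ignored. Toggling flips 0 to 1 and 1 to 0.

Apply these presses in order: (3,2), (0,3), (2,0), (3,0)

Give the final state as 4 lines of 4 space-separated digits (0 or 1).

After press 1 at (3,2):
1 1 0 0
0 1 1 1
1 0 0 1
1 1 1 0

After press 2 at (0,3):
1 1 1 1
0 1 1 0
1 0 0 1
1 1 1 0

After press 3 at (2,0):
1 1 1 1
1 1 1 0
0 1 0 1
0 1 1 0

After press 4 at (3,0):
1 1 1 1
1 1 1 0
1 1 0 1
1 0 1 0

Answer: 1 1 1 1
1 1 1 0
1 1 0 1
1 0 1 0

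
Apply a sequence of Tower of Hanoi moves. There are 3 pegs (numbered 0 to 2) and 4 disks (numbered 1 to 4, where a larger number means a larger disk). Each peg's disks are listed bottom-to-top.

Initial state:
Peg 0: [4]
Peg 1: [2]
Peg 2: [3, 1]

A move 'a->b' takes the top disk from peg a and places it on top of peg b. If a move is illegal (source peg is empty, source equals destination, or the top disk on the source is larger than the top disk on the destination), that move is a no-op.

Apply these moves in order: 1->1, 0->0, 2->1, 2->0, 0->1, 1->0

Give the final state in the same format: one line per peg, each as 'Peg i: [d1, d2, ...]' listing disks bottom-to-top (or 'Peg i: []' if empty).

After move 1 (1->1):
Peg 0: [4]
Peg 1: [2]
Peg 2: [3, 1]

After move 2 (0->0):
Peg 0: [4]
Peg 1: [2]
Peg 2: [3, 1]

After move 3 (2->1):
Peg 0: [4]
Peg 1: [2, 1]
Peg 2: [3]

After move 4 (2->0):
Peg 0: [4, 3]
Peg 1: [2, 1]
Peg 2: []

After move 5 (0->1):
Peg 0: [4, 3]
Peg 1: [2, 1]
Peg 2: []

After move 6 (1->0):
Peg 0: [4, 3, 1]
Peg 1: [2]
Peg 2: []

Answer: Peg 0: [4, 3, 1]
Peg 1: [2]
Peg 2: []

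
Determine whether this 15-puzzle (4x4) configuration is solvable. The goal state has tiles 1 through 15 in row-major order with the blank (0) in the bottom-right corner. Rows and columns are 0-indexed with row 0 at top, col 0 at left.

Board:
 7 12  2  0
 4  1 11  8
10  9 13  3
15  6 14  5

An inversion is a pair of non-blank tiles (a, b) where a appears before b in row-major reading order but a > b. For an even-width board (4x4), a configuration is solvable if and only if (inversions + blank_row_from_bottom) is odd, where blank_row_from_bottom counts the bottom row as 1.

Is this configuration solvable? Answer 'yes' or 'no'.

Answer: yes

Derivation:
Inversions: 43
Blank is in row 0 (0-indexed from top), which is row 4 counting from the bottom (bottom = 1).
43 + 4 = 47, which is odd, so the puzzle is solvable.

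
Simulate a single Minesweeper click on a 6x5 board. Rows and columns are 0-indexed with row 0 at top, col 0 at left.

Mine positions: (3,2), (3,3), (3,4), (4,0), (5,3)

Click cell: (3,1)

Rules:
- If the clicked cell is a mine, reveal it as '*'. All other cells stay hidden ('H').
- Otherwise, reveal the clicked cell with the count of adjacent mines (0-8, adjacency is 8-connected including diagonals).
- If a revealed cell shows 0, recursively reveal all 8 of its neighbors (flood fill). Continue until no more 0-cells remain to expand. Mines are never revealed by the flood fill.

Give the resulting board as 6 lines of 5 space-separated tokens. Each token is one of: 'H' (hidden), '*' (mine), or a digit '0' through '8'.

H H H H H
H H H H H
H H H H H
H 2 H H H
H H H H H
H H H H H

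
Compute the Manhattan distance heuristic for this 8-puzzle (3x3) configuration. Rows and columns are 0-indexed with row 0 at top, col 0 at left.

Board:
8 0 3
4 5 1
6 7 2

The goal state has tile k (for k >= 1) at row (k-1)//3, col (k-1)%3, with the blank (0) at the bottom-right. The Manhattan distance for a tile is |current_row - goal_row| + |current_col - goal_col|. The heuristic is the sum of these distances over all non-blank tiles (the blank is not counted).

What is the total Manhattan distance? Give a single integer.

Tile 8: (0,0)->(2,1) = 3
Tile 3: (0,2)->(0,2) = 0
Tile 4: (1,0)->(1,0) = 0
Tile 5: (1,1)->(1,1) = 0
Tile 1: (1,2)->(0,0) = 3
Tile 6: (2,0)->(1,2) = 3
Tile 7: (2,1)->(2,0) = 1
Tile 2: (2,2)->(0,1) = 3
Sum: 3 + 0 + 0 + 0 + 3 + 3 + 1 + 3 = 13

Answer: 13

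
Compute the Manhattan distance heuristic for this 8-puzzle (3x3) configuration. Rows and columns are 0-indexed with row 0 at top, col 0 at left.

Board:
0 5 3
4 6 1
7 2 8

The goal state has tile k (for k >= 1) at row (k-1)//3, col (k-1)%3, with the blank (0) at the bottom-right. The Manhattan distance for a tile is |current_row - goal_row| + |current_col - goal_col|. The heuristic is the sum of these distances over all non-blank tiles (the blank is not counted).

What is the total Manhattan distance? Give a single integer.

Answer: 8

Derivation:
Tile 5: (0,1)->(1,1) = 1
Tile 3: (0,2)->(0,2) = 0
Tile 4: (1,0)->(1,0) = 0
Tile 6: (1,1)->(1,2) = 1
Tile 1: (1,2)->(0,0) = 3
Tile 7: (2,0)->(2,0) = 0
Tile 2: (2,1)->(0,1) = 2
Tile 8: (2,2)->(2,1) = 1
Sum: 1 + 0 + 0 + 1 + 3 + 0 + 2 + 1 = 8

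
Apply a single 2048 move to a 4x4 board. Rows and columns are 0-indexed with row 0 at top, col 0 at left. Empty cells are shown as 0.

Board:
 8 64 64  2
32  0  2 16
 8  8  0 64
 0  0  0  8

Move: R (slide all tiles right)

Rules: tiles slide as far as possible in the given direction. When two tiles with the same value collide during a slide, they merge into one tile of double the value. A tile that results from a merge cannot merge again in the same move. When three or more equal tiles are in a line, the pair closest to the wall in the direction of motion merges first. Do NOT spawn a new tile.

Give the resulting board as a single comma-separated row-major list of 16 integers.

Slide right:
row 0: [8, 64, 64, 2] -> [0, 8, 128, 2]
row 1: [32, 0, 2, 16] -> [0, 32, 2, 16]
row 2: [8, 8, 0, 64] -> [0, 0, 16, 64]
row 3: [0, 0, 0, 8] -> [0, 0, 0, 8]

Answer: 0, 8, 128, 2, 0, 32, 2, 16, 0, 0, 16, 64, 0, 0, 0, 8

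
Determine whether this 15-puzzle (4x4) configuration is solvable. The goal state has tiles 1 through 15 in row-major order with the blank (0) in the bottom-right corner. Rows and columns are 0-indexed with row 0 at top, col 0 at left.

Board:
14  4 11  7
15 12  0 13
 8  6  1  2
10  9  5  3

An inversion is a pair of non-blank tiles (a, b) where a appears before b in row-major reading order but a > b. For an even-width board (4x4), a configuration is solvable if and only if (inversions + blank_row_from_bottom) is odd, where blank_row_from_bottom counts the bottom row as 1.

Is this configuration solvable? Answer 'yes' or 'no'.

Inversions: 71
Blank is in row 1 (0-indexed from top), which is row 3 counting from the bottom (bottom = 1).
71 + 3 = 74, which is even, so the puzzle is not solvable.

Answer: no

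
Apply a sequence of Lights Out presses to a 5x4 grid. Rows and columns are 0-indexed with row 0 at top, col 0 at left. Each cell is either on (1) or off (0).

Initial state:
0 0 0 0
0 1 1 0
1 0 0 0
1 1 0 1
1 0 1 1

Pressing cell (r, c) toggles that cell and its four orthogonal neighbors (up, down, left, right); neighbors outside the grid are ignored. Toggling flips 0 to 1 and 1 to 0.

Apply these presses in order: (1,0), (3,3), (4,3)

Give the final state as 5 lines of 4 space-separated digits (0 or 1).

Answer: 1 0 0 0
1 0 1 0
0 0 0 1
1 1 1 1
1 0 0 1

Derivation:
After press 1 at (1,0):
1 0 0 0
1 0 1 0
0 0 0 0
1 1 0 1
1 0 1 1

After press 2 at (3,3):
1 0 0 0
1 0 1 0
0 0 0 1
1 1 1 0
1 0 1 0

After press 3 at (4,3):
1 0 0 0
1 0 1 0
0 0 0 1
1 1 1 1
1 0 0 1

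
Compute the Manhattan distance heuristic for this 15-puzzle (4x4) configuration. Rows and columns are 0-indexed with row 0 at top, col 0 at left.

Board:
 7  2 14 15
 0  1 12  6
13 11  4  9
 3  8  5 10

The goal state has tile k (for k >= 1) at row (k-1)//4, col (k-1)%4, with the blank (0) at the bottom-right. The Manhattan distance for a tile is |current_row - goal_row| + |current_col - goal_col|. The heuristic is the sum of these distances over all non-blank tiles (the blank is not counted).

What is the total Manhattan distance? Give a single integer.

Answer: 41

Derivation:
Tile 7: (0,0)->(1,2) = 3
Tile 2: (0,1)->(0,1) = 0
Tile 14: (0,2)->(3,1) = 4
Tile 15: (0,3)->(3,2) = 4
Tile 1: (1,1)->(0,0) = 2
Tile 12: (1,2)->(2,3) = 2
Tile 6: (1,3)->(1,1) = 2
Tile 13: (2,0)->(3,0) = 1
Tile 11: (2,1)->(2,2) = 1
Tile 4: (2,2)->(0,3) = 3
Tile 9: (2,3)->(2,0) = 3
Tile 3: (3,0)->(0,2) = 5
Tile 8: (3,1)->(1,3) = 4
Tile 5: (3,2)->(1,0) = 4
Tile 10: (3,3)->(2,1) = 3
Sum: 3 + 0 + 4 + 4 + 2 + 2 + 2 + 1 + 1 + 3 + 3 + 5 + 4 + 4 + 3 = 41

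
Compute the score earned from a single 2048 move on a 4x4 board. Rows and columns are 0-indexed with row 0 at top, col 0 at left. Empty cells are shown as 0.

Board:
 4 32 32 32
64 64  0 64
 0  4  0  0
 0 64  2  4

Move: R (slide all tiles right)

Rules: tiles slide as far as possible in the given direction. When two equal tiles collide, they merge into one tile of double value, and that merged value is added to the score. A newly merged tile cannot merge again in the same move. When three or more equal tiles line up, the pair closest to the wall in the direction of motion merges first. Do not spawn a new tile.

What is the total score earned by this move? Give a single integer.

Slide right:
row 0: [4, 32, 32, 32] -> [0, 4, 32, 64]  score +64 (running 64)
row 1: [64, 64, 0, 64] -> [0, 0, 64, 128]  score +128 (running 192)
row 2: [0, 4, 0, 0] -> [0, 0, 0, 4]  score +0 (running 192)
row 3: [0, 64, 2, 4] -> [0, 64, 2, 4]  score +0 (running 192)
Board after move:
  0   4  32  64
  0   0  64 128
  0   0   0   4
  0  64   2   4

Answer: 192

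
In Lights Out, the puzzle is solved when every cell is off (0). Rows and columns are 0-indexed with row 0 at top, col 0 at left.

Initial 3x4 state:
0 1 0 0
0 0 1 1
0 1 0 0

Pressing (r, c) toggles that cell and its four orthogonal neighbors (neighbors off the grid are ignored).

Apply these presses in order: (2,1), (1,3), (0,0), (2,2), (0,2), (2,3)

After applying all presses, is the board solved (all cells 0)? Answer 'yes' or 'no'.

After press 1 at (2,1):
0 1 0 0
0 1 1 1
1 0 1 0

After press 2 at (1,3):
0 1 0 1
0 1 0 0
1 0 1 1

After press 3 at (0,0):
1 0 0 1
1 1 0 0
1 0 1 1

After press 4 at (2,2):
1 0 0 1
1 1 1 0
1 1 0 0

After press 5 at (0,2):
1 1 1 0
1 1 0 0
1 1 0 0

After press 6 at (2,3):
1 1 1 0
1 1 0 1
1 1 1 1

Lights still on: 10

Answer: no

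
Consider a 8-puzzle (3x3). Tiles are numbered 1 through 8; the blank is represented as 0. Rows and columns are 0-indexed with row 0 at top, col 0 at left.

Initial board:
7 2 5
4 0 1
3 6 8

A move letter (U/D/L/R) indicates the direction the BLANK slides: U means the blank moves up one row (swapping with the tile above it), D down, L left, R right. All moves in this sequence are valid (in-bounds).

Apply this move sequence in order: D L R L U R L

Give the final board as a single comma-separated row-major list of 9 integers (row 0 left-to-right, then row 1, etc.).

Answer: 7, 2, 5, 0, 6, 1, 4, 3, 8

Derivation:
After move 1 (D):
7 2 5
4 6 1
3 0 8

After move 2 (L):
7 2 5
4 6 1
0 3 8

After move 3 (R):
7 2 5
4 6 1
3 0 8

After move 4 (L):
7 2 5
4 6 1
0 3 8

After move 5 (U):
7 2 5
0 6 1
4 3 8

After move 6 (R):
7 2 5
6 0 1
4 3 8

After move 7 (L):
7 2 5
0 6 1
4 3 8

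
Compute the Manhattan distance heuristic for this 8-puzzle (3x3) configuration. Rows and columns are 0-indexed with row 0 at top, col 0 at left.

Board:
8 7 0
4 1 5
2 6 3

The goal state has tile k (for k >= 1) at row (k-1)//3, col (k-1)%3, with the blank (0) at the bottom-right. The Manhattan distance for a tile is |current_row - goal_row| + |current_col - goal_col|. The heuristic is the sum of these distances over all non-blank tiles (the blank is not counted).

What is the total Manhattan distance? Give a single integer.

Tile 8: (0,0)->(2,1) = 3
Tile 7: (0,1)->(2,0) = 3
Tile 4: (1,0)->(1,0) = 0
Tile 1: (1,1)->(0,0) = 2
Tile 5: (1,2)->(1,1) = 1
Tile 2: (2,0)->(0,1) = 3
Tile 6: (2,1)->(1,2) = 2
Tile 3: (2,2)->(0,2) = 2
Sum: 3 + 3 + 0 + 2 + 1 + 3 + 2 + 2 = 16

Answer: 16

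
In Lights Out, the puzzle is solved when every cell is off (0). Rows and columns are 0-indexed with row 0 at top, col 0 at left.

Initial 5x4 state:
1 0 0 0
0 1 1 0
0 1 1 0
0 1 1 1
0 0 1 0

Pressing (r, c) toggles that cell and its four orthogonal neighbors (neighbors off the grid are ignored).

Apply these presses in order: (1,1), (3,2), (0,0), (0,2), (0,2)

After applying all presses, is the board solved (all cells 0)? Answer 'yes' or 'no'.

Answer: yes

Derivation:
After press 1 at (1,1):
1 1 0 0
1 0 0 0
0 0 1 0
0 1 1 1
0 0 1 0

After press 2 at (3,2):
1 1 0 0
1 0 0 0
0 0 0 0
0 0 0 0
0 0 0 0

After press 3 at (0,0):
0 0 0 0
0 0 0 0
0 0 0 0
0 0 0 0
0 0 0 0

After press 4 at (0,2):
0 1 1 1
0 0 1 0
0 0 0 0
0 0 0 0
0 0 0 0

After press 5 at (0,2):
0 0 0 0
0 0 0 0
0 0 0 0
0 0 0 0
0 0 0 0

Lights still on: 0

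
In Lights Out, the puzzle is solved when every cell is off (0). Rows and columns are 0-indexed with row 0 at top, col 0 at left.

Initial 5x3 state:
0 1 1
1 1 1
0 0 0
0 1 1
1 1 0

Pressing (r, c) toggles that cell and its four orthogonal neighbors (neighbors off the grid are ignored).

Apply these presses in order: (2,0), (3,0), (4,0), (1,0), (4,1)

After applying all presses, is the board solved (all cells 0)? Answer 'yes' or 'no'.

After press 1 at (2,0):
0 1 1
0 1 1
1 1 0
1 1 1
1 1 0

After press 2 at (3,0):
0 1 1
0 1 1
0 1 0
0 0 1
0 1 0

After press 3 at (4,0):
0 1 1
0 1 1
0 1 0
1 0 1
1 0 0

After press 4 at (1,0):
1 1 1
1 0 1
1 1 0
1 0 1
1 0 0

After press 5 at (4,1):
1 1 1
1 0 1
1 1 0
1 1 1
0 1 1

Lights still on: 12

Answer: no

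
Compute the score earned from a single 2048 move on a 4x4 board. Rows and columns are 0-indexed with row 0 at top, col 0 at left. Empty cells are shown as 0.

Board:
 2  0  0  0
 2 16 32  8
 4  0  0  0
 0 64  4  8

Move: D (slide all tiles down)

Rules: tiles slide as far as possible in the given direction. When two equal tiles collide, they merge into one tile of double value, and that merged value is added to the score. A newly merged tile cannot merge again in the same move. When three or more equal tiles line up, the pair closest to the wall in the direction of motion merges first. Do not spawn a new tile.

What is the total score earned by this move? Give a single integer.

Slide down:
col 0: [2, 2, 4, 0] -> [0, 0, 4, 4]  score +4 (running 4)
col 1: [0, 16, 0, 64] -> [0, 0, 16, 64]  score +0 (running 4)
col 2: [0, 32, 0, 4] -> [0, 0, 32, 4]  score +0 (running 4)
col 3: [0, 8, 0, 8] -> [0, 0, 0, 16]  score +16 (running 20)
Board after move:
 0  0  0  0
 0  0  0  0
 4 16 32  0
 4 64  4 16

Answer: 20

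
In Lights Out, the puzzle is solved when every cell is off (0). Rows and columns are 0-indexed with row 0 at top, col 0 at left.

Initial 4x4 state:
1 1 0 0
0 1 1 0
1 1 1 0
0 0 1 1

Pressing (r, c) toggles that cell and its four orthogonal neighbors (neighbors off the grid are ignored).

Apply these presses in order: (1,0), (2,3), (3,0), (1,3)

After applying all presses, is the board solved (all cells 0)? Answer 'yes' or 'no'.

Answer: no

Derivation:
After press 1 at (1,0):
0 1 0 0
1 0 1 0
0 1 1 0
0 0 1 1

After press 2 at (2,3):
0 1 0 0
1 0 1 1
0 1 0 1
0 0 1 0

After press 3 at (3,0):
0 1 0 0
1 0 1 1
1 1 0 1
1 1 1 0

After press 4 at (1,3):
0 1 0 1
1 0 0 0
1 1 0 0
1 1 1 0

Lights still on: 8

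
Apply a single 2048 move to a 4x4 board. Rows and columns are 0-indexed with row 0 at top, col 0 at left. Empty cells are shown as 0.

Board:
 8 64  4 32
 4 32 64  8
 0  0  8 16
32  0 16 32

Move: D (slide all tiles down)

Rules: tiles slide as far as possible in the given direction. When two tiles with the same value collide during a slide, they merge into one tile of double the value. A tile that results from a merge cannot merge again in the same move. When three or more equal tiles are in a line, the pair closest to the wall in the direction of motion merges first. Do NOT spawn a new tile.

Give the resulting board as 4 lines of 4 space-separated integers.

Slide down:
col 0: [8, 4, 0, 32] -> [0, 8, 4, 32]
col 1: [64, 32, 0, 0] -> [0, 0, 64, 32]
col 2: [4, 64, 8, 16] -> [4, 64, 8, 16]
col 3: [32, 8, 16, 32] -> [32, 8, 16, 32]

Answer:  0  0  4 32
 8  0 64  8
 4 64  8 16
32 32 16 32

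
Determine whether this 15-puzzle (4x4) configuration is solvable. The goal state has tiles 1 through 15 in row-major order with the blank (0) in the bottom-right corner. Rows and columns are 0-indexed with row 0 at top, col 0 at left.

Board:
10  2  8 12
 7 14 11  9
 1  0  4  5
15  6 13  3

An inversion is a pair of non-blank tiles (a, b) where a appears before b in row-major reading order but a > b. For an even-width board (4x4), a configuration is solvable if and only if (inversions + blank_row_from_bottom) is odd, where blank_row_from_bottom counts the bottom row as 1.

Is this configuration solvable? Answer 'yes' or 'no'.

Answer: yes

Derivation:
Inversions: 55
Blank is in row 2 (0-indexed from top), which is row 2 counting from the bottom (bottom = 1).
55 + 2 = 57, which is odd, so the puzzle is solvable.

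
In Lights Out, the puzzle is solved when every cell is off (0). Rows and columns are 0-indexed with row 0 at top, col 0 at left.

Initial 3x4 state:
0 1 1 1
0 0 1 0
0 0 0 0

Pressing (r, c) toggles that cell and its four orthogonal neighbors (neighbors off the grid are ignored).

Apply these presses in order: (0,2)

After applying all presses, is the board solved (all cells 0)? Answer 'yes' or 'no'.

After press 1 at (0,2):
0 0 0 0
0 0 0 0
0 0 0 0

Lights still on: 0

Answer: yes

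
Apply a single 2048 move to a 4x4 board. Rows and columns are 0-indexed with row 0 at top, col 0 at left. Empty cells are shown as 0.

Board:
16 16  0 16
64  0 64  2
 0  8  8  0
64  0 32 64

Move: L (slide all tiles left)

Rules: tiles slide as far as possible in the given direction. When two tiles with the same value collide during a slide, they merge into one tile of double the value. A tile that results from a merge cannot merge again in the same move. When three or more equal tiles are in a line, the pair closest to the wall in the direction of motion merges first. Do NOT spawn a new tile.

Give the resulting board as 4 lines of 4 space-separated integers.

Slide left:
row 0: [16, 16, 0, 16] -> [32, 16, 0, 0]
row 1: [64, 0, 64, 2] -> [128, 2, 0, 0]
row 2: [0, 8, 8, 0] -> [16, 0, 0, 0]
row 3: [64, 0, 32, 64] -> [64, 32, 64, 0]

Answer:  32  16   0   0
128   2   0   0
 16   0   0   0
 64  32  64   0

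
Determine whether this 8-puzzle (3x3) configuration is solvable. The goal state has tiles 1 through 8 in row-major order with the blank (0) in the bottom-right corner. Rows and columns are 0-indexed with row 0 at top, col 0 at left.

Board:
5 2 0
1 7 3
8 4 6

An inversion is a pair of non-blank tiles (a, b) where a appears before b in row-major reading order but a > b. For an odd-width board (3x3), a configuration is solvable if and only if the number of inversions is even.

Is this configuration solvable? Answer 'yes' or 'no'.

Inversions (pairs i<j in row-major order where tile[i] > tile[j] > 0): 10
10 is even, so the puzzle is solvable.

Answer: yes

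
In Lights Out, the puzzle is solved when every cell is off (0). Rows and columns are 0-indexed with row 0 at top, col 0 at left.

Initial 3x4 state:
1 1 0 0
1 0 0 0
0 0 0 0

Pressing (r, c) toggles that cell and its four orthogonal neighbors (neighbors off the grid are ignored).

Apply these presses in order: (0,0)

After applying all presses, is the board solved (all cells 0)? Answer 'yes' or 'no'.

After press 1 at (0,0):
0 0 0 0
0 0 0 0
0 0 0 0

Lights still on: 0

Answer: yes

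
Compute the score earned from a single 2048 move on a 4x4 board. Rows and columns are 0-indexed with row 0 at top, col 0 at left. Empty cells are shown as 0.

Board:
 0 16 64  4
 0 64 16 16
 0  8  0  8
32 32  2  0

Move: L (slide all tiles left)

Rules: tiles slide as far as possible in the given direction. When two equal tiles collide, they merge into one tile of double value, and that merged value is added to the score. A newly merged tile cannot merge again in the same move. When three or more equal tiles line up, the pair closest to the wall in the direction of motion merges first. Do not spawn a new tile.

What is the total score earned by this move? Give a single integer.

Answer: 112

Derivation:
Slide left:
row 0: [0, 16, 64, 4] -> [16, 64, 4, 0]  score +0 (running 0)
row 1: [0, 64, 16, 16] -> [64, 32, 0, 0]  score +32 (running 32)
row 2: [0, 8, 0, 8] -> [16, 0, 0, 0]  score +16 (running 48)
row 3: [32, 32, 2, 0] -> [64, 2, 0, 0]  score +64 (running 112)
Board after move:
16 64  4  0
64 32  0  0
16  0  0  0
64  2  0  0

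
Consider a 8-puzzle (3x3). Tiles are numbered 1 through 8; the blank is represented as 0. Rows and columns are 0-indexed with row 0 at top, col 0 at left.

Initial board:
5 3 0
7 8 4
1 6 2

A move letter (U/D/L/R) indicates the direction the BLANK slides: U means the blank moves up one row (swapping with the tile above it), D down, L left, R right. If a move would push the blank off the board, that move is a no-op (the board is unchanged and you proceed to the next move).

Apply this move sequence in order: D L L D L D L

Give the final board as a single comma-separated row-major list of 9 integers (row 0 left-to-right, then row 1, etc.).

After move 1 (D):
5 3 4
7 8 0
1 6 2

After move 2 (L):
5 3 4
7 0 8
1 6 2

After move 3 (L):
5 3 4
0 7 8
1 6 2

After move 4 (D):
5 3 4
1 7 8
0 6 2

After move 5 (L):
5 3 4
1 7 8
0 6 2

After move 6 (D):
5 3 4
1 7 8
0 6 2

After move 7 (L):
5 3 4
1 7 8
0 6 2

Answer: 5, 3, 4, 1, 7, 8, 0, 6, 2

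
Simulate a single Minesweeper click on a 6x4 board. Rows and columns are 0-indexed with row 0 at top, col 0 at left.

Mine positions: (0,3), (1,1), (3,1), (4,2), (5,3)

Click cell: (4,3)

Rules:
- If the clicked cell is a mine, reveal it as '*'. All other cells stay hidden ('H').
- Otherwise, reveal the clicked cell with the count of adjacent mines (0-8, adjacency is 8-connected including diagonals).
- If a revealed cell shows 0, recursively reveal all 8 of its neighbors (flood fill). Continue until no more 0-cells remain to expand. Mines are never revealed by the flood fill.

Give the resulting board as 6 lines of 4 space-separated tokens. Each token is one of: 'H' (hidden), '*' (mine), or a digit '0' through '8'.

H H H H
H H H H
H H H H
H H H H
H H H 2
H H H H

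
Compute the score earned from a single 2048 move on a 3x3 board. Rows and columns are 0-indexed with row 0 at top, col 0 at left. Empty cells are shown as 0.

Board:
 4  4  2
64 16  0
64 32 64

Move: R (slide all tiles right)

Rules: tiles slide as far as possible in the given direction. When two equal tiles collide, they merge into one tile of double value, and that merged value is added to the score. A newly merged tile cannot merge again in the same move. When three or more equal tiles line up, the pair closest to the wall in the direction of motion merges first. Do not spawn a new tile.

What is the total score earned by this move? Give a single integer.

Answer: 8

Derivation:
Slide right:
row 0: [4, 4, 2] -> [0, 8, 2]  score +8 (running 8)
row 1: [64, 16, 0] -> [0, 64, 16]  score +0 (running 8)
row 2: [64, 32, 64] -> [64, 32, 64]  score +0 (running 8)
Board after move:
 0  8  2
 0 64 16
64 32 64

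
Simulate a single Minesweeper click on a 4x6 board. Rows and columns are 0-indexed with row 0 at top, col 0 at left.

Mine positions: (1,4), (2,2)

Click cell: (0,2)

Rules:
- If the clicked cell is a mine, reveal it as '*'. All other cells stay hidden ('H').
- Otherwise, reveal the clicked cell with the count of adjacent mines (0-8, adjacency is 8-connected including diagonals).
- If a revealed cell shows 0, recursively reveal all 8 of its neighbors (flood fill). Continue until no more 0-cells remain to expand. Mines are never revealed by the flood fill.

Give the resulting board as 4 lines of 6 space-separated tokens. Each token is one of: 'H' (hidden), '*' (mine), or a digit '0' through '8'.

0 0 0 1 H H
0 1 1 2 H H
0 1 H H H H
0 1 H H H H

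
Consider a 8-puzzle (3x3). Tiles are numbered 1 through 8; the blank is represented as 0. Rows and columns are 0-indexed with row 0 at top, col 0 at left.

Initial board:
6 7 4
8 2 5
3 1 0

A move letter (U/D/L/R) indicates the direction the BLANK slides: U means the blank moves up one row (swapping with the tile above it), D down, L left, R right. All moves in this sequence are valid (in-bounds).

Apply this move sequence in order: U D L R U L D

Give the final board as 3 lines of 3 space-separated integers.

After move 1 (U):
6 7 4
8 2 0
3 1 5

After move 2 (D):
6 7 4
8 2 5
3 1 0

After move 3 (L):
6 7 4
8 2 5
3 0 1

After move 4 (R):
6 7 4
8 2 5
3 1 0

After move 5 (U):
6 7 4
8 2 0
3 1 5

After move 6 (L):
6 7 4
8 0 2
3 1 5

After move 7 (D):
6 7 4
8 1 2
3 0 5

Answer: 6 7 4
8 1 2
3 0 5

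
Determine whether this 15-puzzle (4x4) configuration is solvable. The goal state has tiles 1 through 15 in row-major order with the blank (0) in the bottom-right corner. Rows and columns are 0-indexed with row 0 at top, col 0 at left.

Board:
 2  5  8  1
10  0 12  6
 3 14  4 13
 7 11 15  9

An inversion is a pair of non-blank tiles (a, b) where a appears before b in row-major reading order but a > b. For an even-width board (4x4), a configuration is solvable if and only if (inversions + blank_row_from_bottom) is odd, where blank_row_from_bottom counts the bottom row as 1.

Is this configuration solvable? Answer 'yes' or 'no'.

Answer: yes

Derivation:
Inversions: 32
Blank is in row 1 (0-indexed from top), which is row 3 counting from the bottom (bottom = 1).
32 + 3 = 35, which is odd, so the puzzle is solvable.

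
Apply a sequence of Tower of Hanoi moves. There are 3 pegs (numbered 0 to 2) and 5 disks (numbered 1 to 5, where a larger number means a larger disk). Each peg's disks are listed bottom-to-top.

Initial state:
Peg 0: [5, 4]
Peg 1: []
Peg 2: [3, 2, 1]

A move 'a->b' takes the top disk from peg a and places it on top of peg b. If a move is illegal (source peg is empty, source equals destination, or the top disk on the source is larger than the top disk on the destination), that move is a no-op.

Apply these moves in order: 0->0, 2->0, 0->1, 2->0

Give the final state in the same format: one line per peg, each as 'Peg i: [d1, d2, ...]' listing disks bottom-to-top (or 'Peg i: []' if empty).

After move 1 (0->0):
Peg 0: [5, 4]
Peg 1: []
Peg 2: [3, 2, 1]

After move 2 (2->0):
Peg 0: [5, 4, 1]
Peg 1: []
Peg 2: [3, 2]

After move 3 (0->1):
Peg 0: [5, 4]
Peg 1: [1]
Peg 2: [3, 2]

After move 4 (2->0):
Peg 0: [5, 4, 2]
Peg 1: [1]
Peg 2: [3]

Answer: Peg 0: [5, 4, 2]
Peg 1: [1]
Peg 2: [3]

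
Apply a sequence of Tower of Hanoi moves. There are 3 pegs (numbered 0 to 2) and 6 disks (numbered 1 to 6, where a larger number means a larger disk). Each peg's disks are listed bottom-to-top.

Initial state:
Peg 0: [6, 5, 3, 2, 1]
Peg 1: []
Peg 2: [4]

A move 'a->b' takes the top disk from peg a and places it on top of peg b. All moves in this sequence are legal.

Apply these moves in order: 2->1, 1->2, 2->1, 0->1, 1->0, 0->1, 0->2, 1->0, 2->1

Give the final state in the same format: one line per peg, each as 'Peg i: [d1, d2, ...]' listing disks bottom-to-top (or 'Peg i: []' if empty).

After move 1 (2->1):
Peg 0: [6, 5, 3, 2, 1]
Peg 1: [4]
Peg 2: []

After move 2 (1->2):
Peg 0: [6, 5, 3, 2, 1]
Peg 1: []
Peg 2: [4]

After move 3 (2->1):
Peg 0: [6, 5, 3, 2, 1]
Peg 1: [4]
Peg 2: []

After move 4 (0->1):
Peg 0: [6, 5, 3, 2]
Peg 1: [4, 1]
Peg 2: []

After move 5 (1->0):
Peg 0: [6, 5, 3, 2, 1]
Peg 1: [4]
Peg 2: []

After move 6 (0->1):
Peg 0: [6, 5, 3, 2]
Peg 1: [4, 1]
Peg 2: []

After move 7 (0->2):
Peg 0: [6, 5, 3]
Peg 1: [4, 1]
Peg 2: [2]

After move 8 (1->0):
Peg 0: [6, 5, 3, 1]
Peg 1: [4]
Peg 2: [2]

After move 9 (2->1):
Peg 0: [6, 5, 3, 1]
Peg 1: [4, 2]
Peg 2: []

Answer: Peg 0: [6, 5, 3, 1]
Peg 1: [4, 2]
Peg 2: []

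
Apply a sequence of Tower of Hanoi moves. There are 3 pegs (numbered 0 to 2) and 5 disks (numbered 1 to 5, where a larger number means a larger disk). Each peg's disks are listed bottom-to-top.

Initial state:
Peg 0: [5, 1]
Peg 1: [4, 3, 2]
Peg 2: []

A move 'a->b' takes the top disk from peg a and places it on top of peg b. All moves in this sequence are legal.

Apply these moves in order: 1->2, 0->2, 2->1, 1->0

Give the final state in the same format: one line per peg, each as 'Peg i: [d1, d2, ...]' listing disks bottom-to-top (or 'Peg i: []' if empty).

Answer: Peg 0: [5, 1]
Peg 1: [4, 3]
Peg 2: [2]

Derivation:
After move 1 (1->2):
Peg 0: [5, 1]
Peg 1: [4, 3]
Peg 2: [2]

After move 2 (0->2):
Peg 0: [5]
Peg 1: [4, 3]
Peg 2: [2, 1]

After move 3 (2->1):
Peg 0: [5]
Peg 1: [4, 3, 1]
Peg 2: [2]

After move 4 (1->0):
Peg 0: [5, 1]
Peg 1: [4, 3]
Peg 2: [2]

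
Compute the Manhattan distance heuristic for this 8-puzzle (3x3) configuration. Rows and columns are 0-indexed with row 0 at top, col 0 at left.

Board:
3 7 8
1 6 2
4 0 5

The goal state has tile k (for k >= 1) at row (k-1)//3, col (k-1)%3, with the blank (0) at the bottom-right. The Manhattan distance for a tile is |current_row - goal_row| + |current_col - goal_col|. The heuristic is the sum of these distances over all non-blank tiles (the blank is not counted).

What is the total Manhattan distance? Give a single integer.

Tile 3: (0,0)->(0,2) = 2
Tile 7: (0,1)->(2,0) = 3
Tile 8: (0,2)->(2,1) = 3
Tile 1: (1,0)->(0,0) = 1
Tile 6: (1,1)->(1,2) = 1
Tile 2: (1,2)->(0,1) = 2
Tile 4: (2,0)->(1,0) = 1
Tile 5: (2,2)->(1,1) = 2
Sum: 2 + 3 + 3 + 1 + 1 + 2 + 1 + 2 = 15

Answer: 15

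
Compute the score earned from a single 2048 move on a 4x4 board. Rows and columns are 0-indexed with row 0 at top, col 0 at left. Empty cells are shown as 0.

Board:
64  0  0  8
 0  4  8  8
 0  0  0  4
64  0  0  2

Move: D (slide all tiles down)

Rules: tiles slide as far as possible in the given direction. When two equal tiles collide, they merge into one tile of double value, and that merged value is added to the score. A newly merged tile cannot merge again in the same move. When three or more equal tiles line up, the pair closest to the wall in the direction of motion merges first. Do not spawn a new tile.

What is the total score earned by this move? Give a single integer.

Slide down:
col 0: [64, 0, 0, 64] -> [0, 0, 0, 128]  score +128 (running 128)
col 1: [0, 4, 0, 0] -> [0, 0, 0, 4]  score +0 (running 128)
col 2: [0, 8, 0, 0] -> [0, 0, 0, 8]  score +0 (running 128)
col 3: [8, 8, 4, 2] -> [0, 16, 4, 2]  score +16 (running 144)
Board after move:
  0   0   0   0
  0   0   0  16
  0   0   0   4
128   4   8   2

Answer: 144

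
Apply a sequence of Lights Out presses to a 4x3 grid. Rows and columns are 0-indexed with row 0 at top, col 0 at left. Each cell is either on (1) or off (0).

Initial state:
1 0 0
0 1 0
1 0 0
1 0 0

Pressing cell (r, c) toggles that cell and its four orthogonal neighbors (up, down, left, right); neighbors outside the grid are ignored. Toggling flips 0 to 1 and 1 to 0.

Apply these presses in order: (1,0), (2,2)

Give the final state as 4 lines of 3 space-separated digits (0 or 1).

Answer: 0 0 0
1 0 1
0 1 1
1 0 1

Derivation:
After press 1 at (1,0):
0 0 0
1 0 0
0 0 0
1 0 0

After press 2 at (2,2):
0 0 0
1 0 1
0 1 1
1 0 1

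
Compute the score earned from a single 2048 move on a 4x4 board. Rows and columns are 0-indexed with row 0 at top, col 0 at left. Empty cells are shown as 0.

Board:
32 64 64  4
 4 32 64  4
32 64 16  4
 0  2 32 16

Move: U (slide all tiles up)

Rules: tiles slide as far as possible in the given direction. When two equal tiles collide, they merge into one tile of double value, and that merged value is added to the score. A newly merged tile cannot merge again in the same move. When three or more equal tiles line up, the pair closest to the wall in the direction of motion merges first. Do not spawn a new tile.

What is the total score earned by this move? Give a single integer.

Answer: 136

Derivation:
Slide up:
col 0: [32, 4, 32, 0] -> [32, 4, 32, 0]  score +0 (running 0)
col 1: [64, 32, 64, 2] -> [64, 32, 64, 2]  score +0 (running 0)
col 2: [64, 64, 16, 32] -> [128, 16, 32, 0]  score +128 (running 128)
col 3: [4, 4, 4, 16] -> [8, 4, 16, 0]  score +8 (running 136)
Board after move:
 32  64 128   8
  4  32  16   4
 32  64  32  16
  0   2   0   0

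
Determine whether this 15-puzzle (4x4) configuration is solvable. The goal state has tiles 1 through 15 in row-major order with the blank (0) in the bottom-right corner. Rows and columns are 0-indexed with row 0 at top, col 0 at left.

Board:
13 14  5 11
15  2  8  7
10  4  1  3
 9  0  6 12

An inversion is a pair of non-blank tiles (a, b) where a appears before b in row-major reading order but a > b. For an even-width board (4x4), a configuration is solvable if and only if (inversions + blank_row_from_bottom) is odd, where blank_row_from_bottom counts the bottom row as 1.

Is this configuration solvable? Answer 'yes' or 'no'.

Answer: no

Derivation:
Inversions: 65
Blank is in row 3 (0-indexed from top), which is row 1 counting from the bottom (bottom = 1).
65 + 1 = 66, which is even, so the puzzle is not solvable.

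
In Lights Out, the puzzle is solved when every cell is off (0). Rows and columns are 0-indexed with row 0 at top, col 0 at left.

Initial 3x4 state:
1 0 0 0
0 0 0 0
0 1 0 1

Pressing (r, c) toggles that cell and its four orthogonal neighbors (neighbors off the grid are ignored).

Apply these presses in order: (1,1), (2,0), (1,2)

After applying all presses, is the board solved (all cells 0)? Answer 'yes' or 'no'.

After press 1 at (1,1):
1 1 0 0
1 1 1 0
0 0 0 1

After press 2 at (2,0):
1 1 0 0
0 1 1 0
1 1 0 1

After press 3 at (1,2):
1 1 1 0
0 0 0 1
1 1 1 1

Lights still on: 8

Answer: no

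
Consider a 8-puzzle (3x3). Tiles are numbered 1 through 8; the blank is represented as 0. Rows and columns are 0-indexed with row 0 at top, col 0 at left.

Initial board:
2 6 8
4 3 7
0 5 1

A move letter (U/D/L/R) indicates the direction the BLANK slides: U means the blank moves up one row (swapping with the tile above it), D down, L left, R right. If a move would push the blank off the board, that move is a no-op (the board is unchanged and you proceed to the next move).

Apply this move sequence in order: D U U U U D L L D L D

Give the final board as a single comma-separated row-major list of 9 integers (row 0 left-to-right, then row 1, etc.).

After move 1 (D):
2 6 8
4 3 7
0 5 1

After move 2 (U):
2 6 8
0 3 7
4 5 1

After move 3 (U):
0 6 8
2 3 7
4 5 1

After move 4 (U):
0 6 8
2 3 7
4 5 1

After move 5 (U):
0 6 8
2 3 7
4 5 1

After move 6 (D):
2 6 8
0 3 7
4 5 1

After move 7 (L):
2 6 8
0 3 7
4 5 1

After move 8 (L):
2 6 8
0 3 7
4 5 1

After move 9 (D):
2 6 8
4 3 7
0 5 1

After move 10 (L):
2 6 8
4 3 7
0 5 1

After move 11 (D):
2 6 8
4 3 7
0 5 1

Answer: 2, 6, 8, 4, 3, 7, 0, 5, 1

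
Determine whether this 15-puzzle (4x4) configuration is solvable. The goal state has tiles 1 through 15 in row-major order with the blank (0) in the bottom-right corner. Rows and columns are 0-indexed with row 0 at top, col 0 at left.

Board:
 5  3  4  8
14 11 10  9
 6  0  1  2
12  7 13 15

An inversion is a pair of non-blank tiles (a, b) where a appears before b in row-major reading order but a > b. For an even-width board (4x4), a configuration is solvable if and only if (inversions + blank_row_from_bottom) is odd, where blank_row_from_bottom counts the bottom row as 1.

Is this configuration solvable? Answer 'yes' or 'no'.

Answer: yes

Derivation:
Inversions: 39
Blank is in row 2 (0-indexed from top), which is row 2 counting from the bottom (bottom = 1).
39 + 2 = 41, which is odd, so the puzzle is solvable.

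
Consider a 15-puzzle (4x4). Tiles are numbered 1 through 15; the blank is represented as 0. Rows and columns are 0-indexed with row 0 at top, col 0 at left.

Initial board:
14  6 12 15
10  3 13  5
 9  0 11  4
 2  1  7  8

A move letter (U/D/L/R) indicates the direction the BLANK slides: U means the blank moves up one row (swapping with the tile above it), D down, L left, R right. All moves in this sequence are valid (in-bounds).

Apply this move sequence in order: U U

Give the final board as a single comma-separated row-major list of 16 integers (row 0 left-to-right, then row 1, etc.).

Answer: 14, 0, 12, 15, 10, 6, 13, 5, 9, 3, 11, 4, 2, 1, 7, 8

Derivation:
After move 1 (U):
14  6 12 15
10  0 13  5
 9  3 11  4
 2  1  7  8

After move 2 (U):
14  0 12 15
10  6 13  5
 9  3 11  4
 2  1  7  8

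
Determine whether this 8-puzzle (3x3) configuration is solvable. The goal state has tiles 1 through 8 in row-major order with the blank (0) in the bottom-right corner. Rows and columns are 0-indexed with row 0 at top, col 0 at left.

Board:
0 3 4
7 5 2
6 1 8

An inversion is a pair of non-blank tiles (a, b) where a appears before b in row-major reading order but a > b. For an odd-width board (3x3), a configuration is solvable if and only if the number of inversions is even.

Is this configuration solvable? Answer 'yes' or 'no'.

Answer: yes

Derivation:
Inversions (pairs i<j in row-major order where tile[i] > tile[j] > 0): 12
12 is even, so the puzzle is solvable.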